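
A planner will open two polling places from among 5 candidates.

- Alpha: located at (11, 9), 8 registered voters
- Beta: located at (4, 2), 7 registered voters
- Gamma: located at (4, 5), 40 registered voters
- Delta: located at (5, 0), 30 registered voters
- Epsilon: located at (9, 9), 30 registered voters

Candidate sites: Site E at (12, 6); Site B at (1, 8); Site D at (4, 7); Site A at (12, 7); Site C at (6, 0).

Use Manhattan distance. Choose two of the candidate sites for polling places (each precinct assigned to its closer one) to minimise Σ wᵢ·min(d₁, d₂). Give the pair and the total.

{Site D, Site C}, total 420

Evaluate every pair (each demand assigned to the nearer of the two):
  {Site D, Site C}: total = 420
  {Site A, Site C}: total = 512
  {Site D, Site A}: total = 529
  {Site E, Site C}: total = 550
  {Site E, Site D}: total = 567
  {Site B, Site D}: total = 637
  {Site B, Site C}: total = 656
  {Site B, Site A}: total = 837
  {Site E, Site B}: total = 875
  {Site E, Site A}: total = 1008
Best pair: {Site D, Site C} with total 420.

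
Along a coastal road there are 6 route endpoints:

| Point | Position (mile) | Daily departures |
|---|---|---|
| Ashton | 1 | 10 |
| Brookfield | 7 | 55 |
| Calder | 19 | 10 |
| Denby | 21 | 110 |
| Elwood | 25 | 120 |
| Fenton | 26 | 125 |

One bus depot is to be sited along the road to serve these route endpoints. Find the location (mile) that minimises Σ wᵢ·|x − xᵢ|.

For a sum of weighted absolute distances on a line, the optimum is the weighted median (not the mean). Total weight W = 430; half-weight = 215.
Sort by position and accumulate weight:
  mile 1 (Ashton, w=10) → cum 10
  mile 7 (Brookfield, w=55) → cum 65
  mile 19 (Calder, w=10) → cum 75
  mile 21 (Denby, w=110) → cum 185
  mile 25 (Elwood, w=120) → cum 305  ≥ 215 → median here
  mile 26 (Fenton, w=125) → cum 430
Optimal location: mile 25.

x = 25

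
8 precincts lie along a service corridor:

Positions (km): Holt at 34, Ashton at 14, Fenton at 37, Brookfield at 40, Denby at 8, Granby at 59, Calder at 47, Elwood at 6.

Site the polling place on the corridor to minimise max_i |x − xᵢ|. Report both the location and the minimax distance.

The 1-center on a line is the midpoint of the two extreme points: leftmost at 6, rightmost at 59.
Optimal location = (6 + 59)/2 = 32.5; maximum distance = (59 − 6)/2 = 26.5.

location 32.5, max distance 26.5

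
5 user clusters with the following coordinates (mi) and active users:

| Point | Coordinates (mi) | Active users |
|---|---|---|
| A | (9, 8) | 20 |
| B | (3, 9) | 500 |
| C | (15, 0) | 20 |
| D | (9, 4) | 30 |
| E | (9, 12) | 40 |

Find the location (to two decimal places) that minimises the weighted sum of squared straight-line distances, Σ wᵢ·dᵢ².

The minimiser of Σwᵢ‖p−pᵢ‖² is the weighted centroid p* = (Σwᵢpᵢ)/(Σwᵢ).
Σwᵢ = 610.
Σwᵢxᵢ = 20·9 + 500·3 + 20·15 + 30·9 + 40·9 = 2610.
Σwᵢyᵢ = 20·8 + 500·9 + 20·0 + 30·4 + 40·12 = 5260.
x* = 2610/610 = 4.28, y* = 5260/610 = 8.62.

(4.28, 8.62)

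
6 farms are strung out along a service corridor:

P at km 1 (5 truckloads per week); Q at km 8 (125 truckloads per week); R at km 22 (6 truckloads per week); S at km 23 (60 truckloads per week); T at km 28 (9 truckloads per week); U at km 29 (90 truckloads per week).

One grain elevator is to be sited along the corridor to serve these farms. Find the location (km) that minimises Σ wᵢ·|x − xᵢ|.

For a sum of weighted absolute distances on a line, the optimum is the weighted median (not the mean). Total weight W = 295; half-weight = 147.5.
Sort by position and accumulate weight:
  km 1 (P, w=5) → cum 5
  km 8 (Q, w=125) → cum 130
  km 22 (R, w=6) → cum 136
  km 23 (S, w=60) → cum 196  ≥ 147.5 → median here
  km 28 (T, w=9) → cum 205
  km 29 (U, w=90) → cum 295
Optimal location: km 23.

x = 23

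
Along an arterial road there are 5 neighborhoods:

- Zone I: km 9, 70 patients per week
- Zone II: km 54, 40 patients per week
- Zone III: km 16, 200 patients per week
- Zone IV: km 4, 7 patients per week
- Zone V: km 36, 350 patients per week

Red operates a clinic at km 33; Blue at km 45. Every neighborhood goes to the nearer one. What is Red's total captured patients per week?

The indifferent point is the midpoint (33+45)/2 = 39; neighborhoods left of it (closer to Red at 33) go to Red, those right go to Blue.
  Zone IV at 4 (w=7) → Red
  Zone I at 9 (w=70) → Red
  Zone III at 16 (w=200) → Red
  Zone V at 36 (w=350) → Red
  Zone II at 54 (w=40) → Blue
Red captures 627; Blue captures 40.

627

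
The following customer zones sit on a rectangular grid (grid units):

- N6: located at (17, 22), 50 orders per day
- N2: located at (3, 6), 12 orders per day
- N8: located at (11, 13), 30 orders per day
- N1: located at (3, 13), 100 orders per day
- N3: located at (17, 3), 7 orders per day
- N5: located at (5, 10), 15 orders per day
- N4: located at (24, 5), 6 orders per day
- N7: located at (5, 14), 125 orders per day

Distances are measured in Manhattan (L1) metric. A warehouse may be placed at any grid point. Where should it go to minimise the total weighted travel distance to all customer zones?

Manhattan distance separates: Σwᵢ(|x−xᵢ|+|y−yᵢ|) = Σwᵢ|x−xᵢ| + Σwᵢ|y−yᵢ|, so x and y are optimised independently as 1-D weighted medians.
Total weight W = 345; half = 172.5.
x-coordinate, sorted with cumulative weight:
  x=3 (N2, w=12) cum 12
  x=3 (N1, w=100) cum 112
  x=5 (N5, w=15) cum 127
  x=5 (N7, w=125) cum 252  ← median
  x=11 (N8, w=30) cum 282
  x=17 (N6, w=50) cum 332
  x=17 (N3, w=7) cum 339
  x=24 (N4, w=6) cum 345
⇒ x* = 5
y-coordinate, sorted with cumulative weight:
  y=3 (N3, w=7) cum 7
  y=5 (N4, w=6) cum 13
  y=6 (N2, w=12) cum 25
  y=10 (N5, w=15) cum 40
  y=13 (N8, w=30) cum 70
  y=13 (N1, w=100) cum 170
  y=14 (N7, w=125) cum 295  ← median
  y=22 (N6, w=50) cum 345
⇒ y* = 14

(5, 14)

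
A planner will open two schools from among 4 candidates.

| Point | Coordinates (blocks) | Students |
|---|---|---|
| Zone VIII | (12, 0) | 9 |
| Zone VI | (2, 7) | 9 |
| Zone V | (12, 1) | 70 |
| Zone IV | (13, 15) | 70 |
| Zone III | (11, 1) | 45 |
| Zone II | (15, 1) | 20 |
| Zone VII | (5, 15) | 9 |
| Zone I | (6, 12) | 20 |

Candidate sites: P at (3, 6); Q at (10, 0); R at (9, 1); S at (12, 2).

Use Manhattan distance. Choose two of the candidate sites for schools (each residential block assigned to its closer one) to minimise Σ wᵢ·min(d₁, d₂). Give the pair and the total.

{P, S}, total 1535

Evaluate every pair (each demand assigned to the nearer of the two):
  {P, S}: total = 1535
  {R, S}: total = 1797
  {Q, S}: total = 1873
  {P, Q}: total = 1995
  {P, R}: total = 2013
  {Q, R}: total = 2257
Best pair: {P, S} with total 1535.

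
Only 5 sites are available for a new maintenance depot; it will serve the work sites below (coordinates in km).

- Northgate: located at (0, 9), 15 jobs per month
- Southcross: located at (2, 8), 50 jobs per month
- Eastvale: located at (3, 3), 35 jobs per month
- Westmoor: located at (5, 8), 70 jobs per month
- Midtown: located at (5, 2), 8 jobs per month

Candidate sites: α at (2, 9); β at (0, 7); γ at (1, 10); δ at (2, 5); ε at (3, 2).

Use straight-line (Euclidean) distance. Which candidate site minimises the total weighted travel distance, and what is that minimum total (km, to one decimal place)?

Total weighted distance at each candidate:
  α (2, 9): total = 575.2
  β (0, 7): total = 730.3
  γ (1, 10): total = 772.4
  δ (2, 5): total = 626.3
  ε (3, 2): total = 912.1
Minimum is at α with total 575.2 km.

α, total 575.2 km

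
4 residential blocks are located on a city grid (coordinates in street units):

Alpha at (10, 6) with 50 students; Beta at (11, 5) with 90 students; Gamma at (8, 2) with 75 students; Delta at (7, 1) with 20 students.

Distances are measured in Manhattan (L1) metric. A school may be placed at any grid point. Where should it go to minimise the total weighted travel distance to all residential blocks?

(10, 5)

Manhattan distance separates: Σwᵢ(|x−xᵢ|+|y−yᵢ|) = Σwᵢ|x−xᵢ| + Σwᵢ|y−yᵢ|, so x and y are optimised independently as 1-D weighted medians.
Total weight W = 235; half = 117.5.
x-coordinate, sorted with cumulative weight:
  x=7 (Delta, w=20) cum 20
  x=8 (Gamma, w=75) cum 95
  x=10 (Alpha, w=50) cum 145  ← median
  x=11 (Beta, w=90) cum 235
⇒ x* = 10
y-coordinate, sorted with cumulative weight:
  y=1 (Delta, w=20) cum 20
  y=2 (Gamma, w=75) cum 95
  y=5 (Beta, w=90) cum 185  ← median
  y=6 (Alpha, w=50) cum 235
⇒ y* = 5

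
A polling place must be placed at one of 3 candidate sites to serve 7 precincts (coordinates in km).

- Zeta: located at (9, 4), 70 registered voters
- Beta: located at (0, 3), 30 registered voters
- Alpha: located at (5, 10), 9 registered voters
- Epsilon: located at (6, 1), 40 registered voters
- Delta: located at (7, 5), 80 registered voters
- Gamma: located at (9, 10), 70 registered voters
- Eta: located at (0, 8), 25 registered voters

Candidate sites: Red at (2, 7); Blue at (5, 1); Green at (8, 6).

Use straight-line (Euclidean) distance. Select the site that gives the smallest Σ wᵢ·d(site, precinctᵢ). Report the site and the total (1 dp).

Green, total 1281.2 km

Total weighted distance at each candidate:
  Red (2, 7): total = 2013.7
  Blue (5, 1): total = 1894.8
  Green (8, 6): total = 1281.2
Minimum is at Green with total 1281.2 km.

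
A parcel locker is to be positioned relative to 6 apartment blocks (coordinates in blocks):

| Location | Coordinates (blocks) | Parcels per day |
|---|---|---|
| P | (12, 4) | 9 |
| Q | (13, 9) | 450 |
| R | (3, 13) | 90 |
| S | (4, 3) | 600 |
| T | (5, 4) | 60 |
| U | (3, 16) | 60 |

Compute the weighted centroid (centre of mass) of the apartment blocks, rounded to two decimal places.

The minimiser of Σwᵢ‖p−pᵢ‖² is the weighted centroid p* = (Σwᵢpᵢ)/(Σwᵢ).
Σwᵢ = 1269.
Σwᵢxᵢ = 9·12 + 450·13 + 90·3 + 600·4 + 60·5 + 60·3 = 9108.
Σwᵢyᵢ = 9·4 + 450·9 + 90·13 + 600·3 + 60·4 + 60·16 = 8256.
x* = 9108/1269 = 7.18, y* = 8256/1269 = 6.51.

(7.18, 6.51)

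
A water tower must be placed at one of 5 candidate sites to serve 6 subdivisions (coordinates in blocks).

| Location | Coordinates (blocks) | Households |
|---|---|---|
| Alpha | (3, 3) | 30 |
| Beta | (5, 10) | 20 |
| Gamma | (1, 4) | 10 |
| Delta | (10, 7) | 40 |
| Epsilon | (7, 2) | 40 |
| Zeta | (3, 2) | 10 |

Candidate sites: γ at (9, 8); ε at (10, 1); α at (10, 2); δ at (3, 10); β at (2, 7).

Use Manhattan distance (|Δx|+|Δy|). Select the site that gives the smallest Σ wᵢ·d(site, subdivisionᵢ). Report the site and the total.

Total weighted distance at each candidate:
  γ (9, 8): total = 1090
  ε (10, 1): total = 1150
  α (10, 2): total = 1000
  δ (3, 10): total = 1290
  β (2, 7): total = 1090
Minimum is at α with total 1000 blocks.

α, total 1000 blocks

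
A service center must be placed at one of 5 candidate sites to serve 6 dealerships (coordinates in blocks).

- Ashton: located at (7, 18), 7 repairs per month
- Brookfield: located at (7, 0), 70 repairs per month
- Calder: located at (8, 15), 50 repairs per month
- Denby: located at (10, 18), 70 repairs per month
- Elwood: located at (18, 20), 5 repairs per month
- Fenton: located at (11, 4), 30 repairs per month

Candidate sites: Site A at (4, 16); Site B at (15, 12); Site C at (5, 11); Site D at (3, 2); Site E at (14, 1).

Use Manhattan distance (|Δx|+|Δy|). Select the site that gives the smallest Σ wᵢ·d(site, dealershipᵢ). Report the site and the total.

Site C, total 2663 blocks

Total weighted distance at each candidate:
  Site A (4, 16): total = 2835
  Site B (15, 12): total = 3183
  Site C (5, 11): total = 2663
  Site D (3, 2): total = 3535
  Site E (14, 1): total = 3493
Minimum is at Site C with total 2663 blocks.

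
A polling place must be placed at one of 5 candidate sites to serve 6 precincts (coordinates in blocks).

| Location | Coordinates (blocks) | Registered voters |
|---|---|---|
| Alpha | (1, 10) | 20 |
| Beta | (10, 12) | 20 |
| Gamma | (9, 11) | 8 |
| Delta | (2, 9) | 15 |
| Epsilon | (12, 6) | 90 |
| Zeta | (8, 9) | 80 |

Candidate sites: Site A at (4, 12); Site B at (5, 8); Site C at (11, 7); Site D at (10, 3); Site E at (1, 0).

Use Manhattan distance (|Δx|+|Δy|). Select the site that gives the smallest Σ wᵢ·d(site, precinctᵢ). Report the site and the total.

Total weighted distance at each candidate:
  Site A (4, 12): total = 2163
  Site B (5, 8): total = 1546
  Site C (11, 7): total = 1173
  Site D (10, 3): total = 1872
  Site E (1, 0): total = 3732
Minimum is at Site C with total 1173 blocks.

Site C, total 1173 blocks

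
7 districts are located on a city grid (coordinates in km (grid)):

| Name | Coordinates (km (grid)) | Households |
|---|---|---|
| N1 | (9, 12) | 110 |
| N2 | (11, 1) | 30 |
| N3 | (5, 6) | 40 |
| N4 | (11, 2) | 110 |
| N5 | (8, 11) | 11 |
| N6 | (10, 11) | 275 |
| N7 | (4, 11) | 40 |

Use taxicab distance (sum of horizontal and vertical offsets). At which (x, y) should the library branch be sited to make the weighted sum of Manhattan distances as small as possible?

Manhattan distance separates: Σwᵢ(|x−xᵢ|+|y−yᵢ|) = Σwᵢ|x−xᵢ| + Σwᵢ|y−yᵢ|, so x and y are optimised independently as 1-D weighted medians.
Total weight W = 616; half = 308.
x-coordinate, sorted with cumulative weight:
  x=4 (N7, w=40) cum 40
  x=5 (N3, w=40) cum 80
  x=8 (N5, w=11) cum 91
  x=9 (N1, w=110) cum 201
  x=10 (N6, w=275) cum 476  ← median
  x=11 (N2, w=30) cum 506
  x=11 (N4, w=110) cum 616
⇒ x* = 10
y-coordinate, sorted with cumulative weight:
  y=1 (N2, w=30) cum 30
  y=2 (N4, w=110) cum 140
  y=6 (N3, w=40) cum 180
  y=11 (N5, w=11) cum 191
  y=11 (N6, w=275) cum 466  ← median
  y=11 (N7, w=40) cum 506
  y=12 (N1, w=110) cum 616
⇒ y* = 11

(10, 11)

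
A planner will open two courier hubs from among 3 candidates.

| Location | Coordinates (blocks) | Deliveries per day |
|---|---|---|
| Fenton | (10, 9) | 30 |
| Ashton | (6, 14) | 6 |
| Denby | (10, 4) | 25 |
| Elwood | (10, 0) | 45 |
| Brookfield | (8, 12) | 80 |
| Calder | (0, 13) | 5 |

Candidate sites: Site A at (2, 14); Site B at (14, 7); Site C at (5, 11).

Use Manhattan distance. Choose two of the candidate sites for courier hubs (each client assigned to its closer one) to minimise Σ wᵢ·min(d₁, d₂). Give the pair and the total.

Evaluate every pair (each demand assigned to the nearer of the two):
  {Site B, Site C}: total = 1229
  {Site A, Site B}: total = 1529
  {Site A, Site C}: total = 1589
Best pair: {Site B, Site C} with total 1229.

{Site B, Site C}, total 1229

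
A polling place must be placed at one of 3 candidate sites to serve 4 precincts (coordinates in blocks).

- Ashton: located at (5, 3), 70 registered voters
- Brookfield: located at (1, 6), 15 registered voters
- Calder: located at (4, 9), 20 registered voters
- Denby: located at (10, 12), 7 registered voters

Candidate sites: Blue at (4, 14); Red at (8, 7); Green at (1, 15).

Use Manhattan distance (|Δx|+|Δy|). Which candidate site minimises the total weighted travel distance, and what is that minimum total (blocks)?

Red, total 779 blocks

Total weighted distance at each candidate:
  Blue (4, 14): total = 1161
  Red (8, 7): total = 779
  Green (1, 15): total = 1519
Minimum is at Red with total 779 blocks.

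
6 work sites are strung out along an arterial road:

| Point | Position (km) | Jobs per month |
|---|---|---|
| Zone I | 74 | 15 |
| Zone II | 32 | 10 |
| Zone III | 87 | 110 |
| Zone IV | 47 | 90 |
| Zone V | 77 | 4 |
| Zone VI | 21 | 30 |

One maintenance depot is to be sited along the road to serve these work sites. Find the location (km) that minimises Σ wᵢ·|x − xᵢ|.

x = 47

For a sum of weighted absolute distances on a line, the optimum is the weighted median (not the mean). Total weight W = 259; half-weight = 129.5.
Sort by position and accumulate weight:
  km 21 (Zone VI, w=30) → cum 30
  km 32 (Zone II, w=10) → cum 40
  km 47 (Zone IV, w=90) → cum 130  ≥ 129.5 → median here
  km 74 (Zone I, w=15) → cum 145
  km 77 (Zone V, w=4) → cum 149
  km 87 (Zone III, w=110) → cum 259
Optimal location: km 47.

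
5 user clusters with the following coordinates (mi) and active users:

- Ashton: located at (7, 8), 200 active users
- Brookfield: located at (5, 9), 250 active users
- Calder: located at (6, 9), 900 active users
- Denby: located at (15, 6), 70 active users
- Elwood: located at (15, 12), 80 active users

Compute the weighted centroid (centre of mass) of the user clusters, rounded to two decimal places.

The minimiser of Σwᵢ‖p−pᵢ‖² is the weighted centroid p* = (Σwᵢpᵢ)/(Σwᵢ).
Σwᵢ = 1500.
Σwᵢxᵢ = 200·7 + 250·5 + 900·6 + 70·15 + 80·15 = 10300.
Σwᵢyᵢ = 200·8 + 250·9 + 900·9 + 70·6 + 80·12 = 13330.
x* = 10300/1500 = 6.87, y* = 13330/1500 = 8.89.

(6.87, 8.89)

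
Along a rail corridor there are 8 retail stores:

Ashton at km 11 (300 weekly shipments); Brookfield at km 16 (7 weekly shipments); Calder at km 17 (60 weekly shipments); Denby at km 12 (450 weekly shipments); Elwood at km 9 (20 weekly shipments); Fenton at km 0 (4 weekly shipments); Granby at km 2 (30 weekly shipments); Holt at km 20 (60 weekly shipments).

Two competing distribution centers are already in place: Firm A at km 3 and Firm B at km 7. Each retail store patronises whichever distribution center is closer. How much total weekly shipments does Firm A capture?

The indifferent point is the midpoint (3+7)/2 = 5; retail stores left of it (closer to Firm A at 3) go to Firm A, those right go to Firm B.
  Fenton at 0 (w=4) → Firm A
  Granby at 2 (w=30) → Firm A
  Elwood at 9 (w=20) → Firm B
  Ashton at 11 (w=300) → Firm B
  Denby at 12 (w=450) → Firm B
  Brookfield at 16 (w=7) → Firm B
  Calder at 17 (w=60) → Firm B
  Holt at 20 (w=60) → Firm B
Firm A captures 34; Firm B captures 897.

34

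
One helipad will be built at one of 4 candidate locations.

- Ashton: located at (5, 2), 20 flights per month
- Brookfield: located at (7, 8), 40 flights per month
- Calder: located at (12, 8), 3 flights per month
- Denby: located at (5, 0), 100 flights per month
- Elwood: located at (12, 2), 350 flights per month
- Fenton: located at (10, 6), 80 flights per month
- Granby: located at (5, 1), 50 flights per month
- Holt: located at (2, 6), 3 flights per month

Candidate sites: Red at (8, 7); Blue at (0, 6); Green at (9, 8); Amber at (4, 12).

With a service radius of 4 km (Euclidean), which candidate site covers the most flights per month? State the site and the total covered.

Green, covering 123

Coverage radius r = 4 km; a point is covered iff (Δx)²+(Δy)² ≤ 4² = 16.
  Red (8, 7): covers {Brookfield, Fenton} → 120
  Blue (0, 6): covers {Holt} → 3
  Green (9, 8): covers {Brookfield, Calder, Fenton} → 123
  Amber (4, 12): covers {none} → 0
Maximum coverage at Green: 123 flights per month.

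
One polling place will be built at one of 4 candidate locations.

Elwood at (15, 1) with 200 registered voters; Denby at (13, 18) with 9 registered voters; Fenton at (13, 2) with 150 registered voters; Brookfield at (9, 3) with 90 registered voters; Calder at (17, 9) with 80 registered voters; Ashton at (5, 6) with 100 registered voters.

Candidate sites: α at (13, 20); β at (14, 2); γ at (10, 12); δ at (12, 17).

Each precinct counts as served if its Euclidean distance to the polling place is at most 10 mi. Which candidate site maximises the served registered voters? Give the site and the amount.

Coverage radius r = 10 mi; a point is covered iff (Δx)²+(Δy)² ≤ 10² = 100.
  α (13, 20): covers {Denby} → 9
  β (14, 2): covers {Elwood, Fenton, Brookfield, Calder, Ashton} → 620
  γ (10, 12): covers {Denby, Brookfield, Calder, Ashton} → 279
  δ (12, 17): covers {Denby, Calder} → 89
Maximum coverage at β: 620 registered voters.

β, covering 620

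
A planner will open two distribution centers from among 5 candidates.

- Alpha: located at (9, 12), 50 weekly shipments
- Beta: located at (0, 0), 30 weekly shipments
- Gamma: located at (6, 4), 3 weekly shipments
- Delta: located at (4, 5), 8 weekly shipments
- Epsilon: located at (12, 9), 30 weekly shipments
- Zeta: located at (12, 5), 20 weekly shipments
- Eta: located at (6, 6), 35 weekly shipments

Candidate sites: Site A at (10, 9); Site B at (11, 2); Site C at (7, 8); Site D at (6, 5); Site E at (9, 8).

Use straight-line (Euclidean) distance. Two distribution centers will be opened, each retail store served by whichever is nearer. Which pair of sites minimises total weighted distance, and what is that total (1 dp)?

{Site A, Site D}, total 595.9

Evaluate every pair (each demand assigned to the nearer of the two):
  {Site A, Site D}: total = 595.9
  {Site D, Site E}: total = 668.0
  {Site A, Site C}: total = 751.0
  {Site C, Site D}: total = 781.5
  {Site C, Site E}: total = 823.2
  {Site A, Site E}: total = 852.1
  {Site A, Site B}: total = 865.6
  {Site B, Site E}: total = 881.4
  {Site B, Site C}: total = 883.3
  {Site B, Site D}: total = 944.5
Best pair: {Site A, Site D} with total 595.9.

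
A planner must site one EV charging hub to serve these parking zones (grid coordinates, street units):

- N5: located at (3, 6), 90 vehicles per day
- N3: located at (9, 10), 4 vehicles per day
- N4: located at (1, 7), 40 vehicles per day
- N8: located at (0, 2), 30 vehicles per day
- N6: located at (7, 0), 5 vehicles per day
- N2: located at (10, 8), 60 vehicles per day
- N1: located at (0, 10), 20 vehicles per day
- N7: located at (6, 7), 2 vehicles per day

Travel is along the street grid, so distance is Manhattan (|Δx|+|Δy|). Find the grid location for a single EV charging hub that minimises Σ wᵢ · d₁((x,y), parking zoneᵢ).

(3, 7)

Manhattan distance separates: Σwᵢ(|x−xᵢ|+|y−yᵢ|) = Σwᵢ|x−xᵢ| + Σwᵢ|y−yᵢ|, so x and y are optimised independently as 1-D weighted medians.
Total weight W = 251; half = 125.5.
x-coordinate, sorted with cumulative weight:
  x=0 (N8, w=30) cum 30
  x=0 (N1, w=20) cum 50
  x=1 (N4, w=40) cum 90
  x=3 (N5, w=90) cum 180  ← median
  x=6 (N7, w=2) cum 182
  x=7 (N6, w=5) cum 187
  x=9 (N3, w=4) cum 191
  x=10 (N2, w=60) cum 251
⇒ x* = 3
y-coordinate, sorted with cumulative weight:
  y=0 (N6, w=5) cum 5
  y=2 (N8, w=30) cum 35
  y=6 (N5, w=90) cum 125
  y=7 (N4, w=40) cum 165  ← median
  y=7 (N7, w=2) cum 167
  y=8 (N2, w=60) cum 227
  y=10 (N3, w=4) cum 231
  y=10 (N1, w=20) cum 251
⇒ y* = 7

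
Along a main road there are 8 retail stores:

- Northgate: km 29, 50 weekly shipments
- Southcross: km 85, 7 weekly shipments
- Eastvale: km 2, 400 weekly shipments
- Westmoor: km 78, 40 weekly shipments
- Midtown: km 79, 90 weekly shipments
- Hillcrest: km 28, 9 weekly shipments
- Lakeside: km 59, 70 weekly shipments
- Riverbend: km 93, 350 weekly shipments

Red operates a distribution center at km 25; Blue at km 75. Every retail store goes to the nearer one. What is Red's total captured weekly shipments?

The indifferent point is the midpoint (25+75)/2 = 50; retail stores left of it (closer to Red at 25) go to Red, those right go to Blue.
  Eastvale at 2 (w=400) → Red
  Hillcrest at 28 (w=9) → Red
  Northgate at 29 (w=50) → Red
  Lakeside at 59 (w=70) → Blue
  Westmoor at 78 (w=40) → Blue
  Midtown at 79 (w=90) → Blue
  Southcross at 85 (w=7) → Blue
  Riverbend at 93 (w=350) → Blue
Red captures 459; Blue captures 557.

459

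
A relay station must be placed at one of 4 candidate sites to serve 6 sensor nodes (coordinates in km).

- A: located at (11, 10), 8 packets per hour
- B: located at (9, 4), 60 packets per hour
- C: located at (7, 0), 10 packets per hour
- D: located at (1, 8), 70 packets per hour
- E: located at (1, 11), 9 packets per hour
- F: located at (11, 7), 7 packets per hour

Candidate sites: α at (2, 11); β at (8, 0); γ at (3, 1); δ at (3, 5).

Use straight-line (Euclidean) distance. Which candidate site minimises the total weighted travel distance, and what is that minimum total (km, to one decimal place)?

Total weighted distance at each candidate:
  α (2, 11): total = 1086.5
  β (8, 0): total = 1255.7
  γ (3, 1): total = 1211.4
  δ (3, 5): total = 871.5
Minimum is at δ with total 871.5 km.

δ, total 871.5 km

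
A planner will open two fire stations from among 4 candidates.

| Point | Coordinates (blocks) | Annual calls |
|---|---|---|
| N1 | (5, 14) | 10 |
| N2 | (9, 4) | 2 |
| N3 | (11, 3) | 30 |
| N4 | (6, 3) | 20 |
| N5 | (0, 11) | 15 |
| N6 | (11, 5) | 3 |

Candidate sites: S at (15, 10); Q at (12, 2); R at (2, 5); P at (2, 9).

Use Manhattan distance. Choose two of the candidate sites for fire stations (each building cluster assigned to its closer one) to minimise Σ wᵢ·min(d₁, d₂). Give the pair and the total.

{Q, P}, total 362

Evaluate every pair (each demand assigned to the nearer of the two):
  {Q, P}: total = 362
  {Q, R}: total = 442
  {S, Q}: total = 602
  {R, P}: total = 633
  {S, P}: total = 721
  {S, R}: total = 733
Best pair: {Q, P} with total 362.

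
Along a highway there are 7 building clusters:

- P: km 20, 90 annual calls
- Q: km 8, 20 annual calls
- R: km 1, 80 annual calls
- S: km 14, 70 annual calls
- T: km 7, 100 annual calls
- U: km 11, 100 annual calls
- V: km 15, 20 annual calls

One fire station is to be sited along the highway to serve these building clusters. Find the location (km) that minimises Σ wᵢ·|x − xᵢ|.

For a sum of weighted absolute distances on a line, the optimum is the weighted median (not the mean). Total weight W = 480; half-weight = 240.
Sort by position and accumulate weight:
  km 1 (R, w=80) → cum 80
  km 7 (T, w=100) → cum 180
  km 8 (Q, w=20) → cum 200
  km 11 (U, w=100) → cum 300  ≥ 240 → median here
  km 14 (S, w=70) → cum 370
  km 15 (V, w=20) → cum 390
  km 20 (P, w=90) → cum 480
Optimal location: km 11.

x = 11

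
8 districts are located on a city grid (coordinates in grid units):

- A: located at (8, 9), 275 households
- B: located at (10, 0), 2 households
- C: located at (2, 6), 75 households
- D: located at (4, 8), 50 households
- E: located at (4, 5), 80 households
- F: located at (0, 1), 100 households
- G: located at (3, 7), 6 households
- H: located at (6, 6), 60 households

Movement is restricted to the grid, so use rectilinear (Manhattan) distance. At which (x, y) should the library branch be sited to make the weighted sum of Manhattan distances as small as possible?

Manhattan distance separates: Σwᵢ(|x−xᵢ|+|y−yᵢ|) = Σwᵢ|x−xᵢ| + Σwᵢ|y−yᵢ|, so x and y are optimised independently as 1-D weighted medians.
Total weight W = 648; half = 324.
x-coordinate, sorted with cumulative weight:
  x=0 (F, w=100) cum 100
  x=2 (C, w=75) cum 175
  x=3 (G, w=6) cum 181
  x=4 (D, w=50) cum 231
  x=4 (E, w=80) cum 311
  x=6 (H, w=60) cum 371  ← median
  x=8 (A, w=275) cum 646
  x=10 (B, w=2) cum 648
⇒ x* = 6
y-coordinate, sorted with cumulative weight:
  y=0 (B, w=2) cum 2
  y=1 (F, w=100) cum 102
  y=5 (E, w=80) cum 182
  y=6 (C, w=75) cum 257
  y=6 (H, w=60) cum 317
  y=7 (G, w=6) cum 323
  y=8 (D, w=50) cum 373  ← median
  y=9 (A, w=275) cum 648
⇒ y* = 8

(6, 8)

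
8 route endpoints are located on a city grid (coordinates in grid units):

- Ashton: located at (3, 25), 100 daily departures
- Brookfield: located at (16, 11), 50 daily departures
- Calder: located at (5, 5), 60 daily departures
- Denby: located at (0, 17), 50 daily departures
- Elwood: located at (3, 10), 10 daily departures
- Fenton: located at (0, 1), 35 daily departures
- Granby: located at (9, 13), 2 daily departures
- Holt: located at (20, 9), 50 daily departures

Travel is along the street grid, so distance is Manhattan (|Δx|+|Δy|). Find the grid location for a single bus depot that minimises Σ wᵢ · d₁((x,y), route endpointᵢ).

(3, 11)

Manhattan distance separates: Σwᵢ(|x−xᵢ|+|y−yᵢ|) = Σwᵢ|x−xᵢ| + Σwᵢ|y−yᵢ|, so x and y are optimised independently as 1-D weighted medians.
Total weight W = 357; half = 178.5.
x-coordinate, sorted with cumulative weight:
  x=0 (Denby, w=50) cum 50
  x=0 (Fenton, w=35) cum 85
  x=3 (Ashton, w=100) cum 185  ← median
  x=3 (Elwood, w=10) cum 195
  x=5 (Calder, w=60) cum 255
  x=9 (Granby, w=2) cum 257
  x=16 (Brookfield, w=50) cum 307
  x=20 (Holt, w=50) cum 357
⇒ x* = 3
y-coordinate, sorted with cumulative weight:
  y=1 (Fenton, w=35) cum 35
  y=5 (Calder, w=60) cum 95
  y=9 (Holt, w=50) cum 145
  y=10 (Elwood, w=10) cum 155
  y=11 (Brookfield, w=50) cum 205  ← median
  y=13 (Granby, w=2) cum 207
  y=17 (Denby, w=50) cum 257
  y=25 (Ashton, w=100) cum 357
⇒ y* = 11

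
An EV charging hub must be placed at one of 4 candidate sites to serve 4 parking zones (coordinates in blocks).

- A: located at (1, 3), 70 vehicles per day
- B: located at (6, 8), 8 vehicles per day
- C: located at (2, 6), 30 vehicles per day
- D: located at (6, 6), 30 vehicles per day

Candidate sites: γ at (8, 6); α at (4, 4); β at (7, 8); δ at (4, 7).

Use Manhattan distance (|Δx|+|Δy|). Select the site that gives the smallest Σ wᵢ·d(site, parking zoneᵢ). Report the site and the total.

Total weighted distance at each candidate:
  γ (8, 6): total = 972
  α (4, 4): total = 568
  β (7, 8): total = 1078
  δ (4, 7): total = 694
Minimum is at α with total 568 blocks.

α, total 568 blocks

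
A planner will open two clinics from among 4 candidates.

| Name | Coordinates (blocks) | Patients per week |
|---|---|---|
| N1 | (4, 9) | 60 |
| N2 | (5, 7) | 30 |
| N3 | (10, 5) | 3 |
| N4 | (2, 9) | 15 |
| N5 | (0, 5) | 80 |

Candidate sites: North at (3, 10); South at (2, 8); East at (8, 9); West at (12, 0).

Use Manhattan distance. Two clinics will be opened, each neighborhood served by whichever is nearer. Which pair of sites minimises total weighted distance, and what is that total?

{North, South}, total 688

Evaluate every pair (each demand assigned to the nearer of the two):
  {North, South}: total = 688
  {South, East}: total = 733
  {South, West}: total = 736
  {North, East}: total = 958
  {North, West}: total = 961
  {East, West}: total = 1458
Best pair: {North, South} with total 688.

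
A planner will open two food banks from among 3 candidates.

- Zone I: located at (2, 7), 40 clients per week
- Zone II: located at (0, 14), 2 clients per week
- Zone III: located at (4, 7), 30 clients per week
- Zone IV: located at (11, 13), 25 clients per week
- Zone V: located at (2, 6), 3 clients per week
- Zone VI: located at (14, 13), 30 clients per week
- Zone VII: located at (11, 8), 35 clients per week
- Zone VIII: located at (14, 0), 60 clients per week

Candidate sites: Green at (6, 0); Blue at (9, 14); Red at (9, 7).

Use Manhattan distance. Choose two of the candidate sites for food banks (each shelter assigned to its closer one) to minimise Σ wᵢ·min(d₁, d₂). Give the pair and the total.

Evaluate every pair (each demand assigned to the nearer of the two):
  {Blue, Red}: total = 1552
  {Green, Red}: total = 1601
  {Green, Blue}: total = 1773
Best pair: {Blue, Red} with total 1552.

{Blue, Red}, total 1552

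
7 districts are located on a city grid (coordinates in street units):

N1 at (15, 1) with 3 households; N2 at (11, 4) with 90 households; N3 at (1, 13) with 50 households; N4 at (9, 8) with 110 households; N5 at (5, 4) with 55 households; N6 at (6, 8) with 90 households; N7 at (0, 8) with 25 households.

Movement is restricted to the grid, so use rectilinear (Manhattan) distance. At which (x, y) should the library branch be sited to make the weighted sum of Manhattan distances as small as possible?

(6, 8)

Manhattan distance separates: Σwᵢ(|x−xᵢ|+|y−yᵢ|) = Σwᵢ|x−xᵢ| + Σwᵢ|y−yᵢ|, so x and y are optimised independently as 1-D weighted medians.
Total weight W = 423; half = 211.5.
x-coordinate, sorted with cumulative weight:
  x=0 (N7, w=25) cum 25
  x=1 (N3, w=50) cum 75
  x=5 (N5, w=55) cum 130
  x=6 (N6, w=90) cum 220  ← median
  x=9 (N4, w=110) cum 330
  x=11 (N2, w=90) cum 420
  x=15 (N1, w=3) cum 423
⇒ x* = 6
y-coordinate, sorted with cumulative weight:
  y=1 (N1, w=3) cum 3
  y=4 (N2, w=90) cum 93
  y=4 (N5, w=55) cum 148
  y=8 (N4, w=110) cum 258  ← median
  y=8 (N6, w=90) cum 348
  y=8 (N7, w=25) cum 373
  y=13 (N3, w=50) cum 423
⇒ y* = 8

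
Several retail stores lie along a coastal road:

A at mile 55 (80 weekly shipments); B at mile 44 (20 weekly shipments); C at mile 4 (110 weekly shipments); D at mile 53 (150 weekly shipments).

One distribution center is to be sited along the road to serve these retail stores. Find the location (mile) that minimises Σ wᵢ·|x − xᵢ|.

For a sum of weighted absolute distances on a line, the optimum is the weighted median (not the mean). Total weight W = 360; half-weight = 180.
Sort by position and accumulate weight:
  mile 4 (C, w=110) → cum 110
  mile 44 (B, w=20) → cum 130
  mile 53 (D, w=150) → cum 280  ≥ 180 → median here
  mile 55 (A, w=80) → cum 360
Optimal location: mile 53.

x = 53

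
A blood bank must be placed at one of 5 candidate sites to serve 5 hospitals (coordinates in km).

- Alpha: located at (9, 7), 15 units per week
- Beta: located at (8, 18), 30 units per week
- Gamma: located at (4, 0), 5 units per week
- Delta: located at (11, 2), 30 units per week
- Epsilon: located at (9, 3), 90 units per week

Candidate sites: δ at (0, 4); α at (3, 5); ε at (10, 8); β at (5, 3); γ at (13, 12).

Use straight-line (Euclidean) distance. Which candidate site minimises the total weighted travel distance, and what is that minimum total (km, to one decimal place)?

Total weighted distance at each candidate:
  δ (0, 4): total = 1804.7
  α (3, 5): total = 1363.7
  ε (10, 8): total = 1018.5
  β (5, 3): total = 1102.1
  γ (13, 12): total = 1597.7
Minimum is at ε with total 1018.5 km.

ε, total 1018.5 km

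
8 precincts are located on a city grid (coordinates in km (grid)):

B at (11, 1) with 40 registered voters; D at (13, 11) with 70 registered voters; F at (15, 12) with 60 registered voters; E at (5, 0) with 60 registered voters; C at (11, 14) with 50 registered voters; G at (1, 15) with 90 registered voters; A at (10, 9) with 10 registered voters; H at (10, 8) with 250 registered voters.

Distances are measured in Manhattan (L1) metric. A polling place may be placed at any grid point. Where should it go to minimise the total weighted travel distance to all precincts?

(10, 8)

Manhattan distance separates: Σwᵢ(|x−xᵢ|+|y−yᵢ|) = Σwᵢ|x−xᵢ| + Σwᵢ|y−yᵢ|, so x and y are optimised independently as 1-D weighted medians.
Total weight W = 630; half = 315.
x-coordinate, sorted with cumulative weight:
  x=1 (G, w=90) cum 90
  x=5 (E, w=60) cum 150
  x=10 (A, w=10) cum 160
  x=10 (H, w=250) cum 410  ← median
  x=11 (B, w=40) cum 450
  x=11 (C, w=50) cum 500
  x=13 (D, w=70) cum 570
  x=15 (F, w=60) cum 630
⇒ x* = 10
y-coordinate, sorted with cumulative weight:
  y=0 (E, w=60) cum 60
  y=1 (B, w=40) cum 100
  y=8 (H, w=250) cum 350  ← median
  y=9 (A, w=10) cum 360
  y=11 (D, w=70) cum 430
  y=12 (F, w=60) cum 490
  y=14 (C, w=50) cum 540
  y=15 (G, w=90) cum 630
⇒ y* = 8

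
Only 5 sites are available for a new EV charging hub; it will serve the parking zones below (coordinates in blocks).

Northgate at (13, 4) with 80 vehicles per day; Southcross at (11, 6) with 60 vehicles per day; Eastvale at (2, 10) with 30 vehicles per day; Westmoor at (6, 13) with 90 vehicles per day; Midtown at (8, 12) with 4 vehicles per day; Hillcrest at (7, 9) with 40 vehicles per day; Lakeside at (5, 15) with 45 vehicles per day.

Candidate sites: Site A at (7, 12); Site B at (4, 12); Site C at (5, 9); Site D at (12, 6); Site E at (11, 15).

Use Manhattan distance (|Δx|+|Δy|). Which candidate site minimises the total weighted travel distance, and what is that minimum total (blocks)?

Site A, total 2459 blocks

Total weighted distance at each candidate:
  Site A (7, 12): total = 2459
  Site B (4, 12): total = 2966
  Site C (5, 9): total = 2524
  Site D (12, 6): total = 2970
  Site E (11, 15): total = 3324
Minimum is at Site A with total 2459 blocks.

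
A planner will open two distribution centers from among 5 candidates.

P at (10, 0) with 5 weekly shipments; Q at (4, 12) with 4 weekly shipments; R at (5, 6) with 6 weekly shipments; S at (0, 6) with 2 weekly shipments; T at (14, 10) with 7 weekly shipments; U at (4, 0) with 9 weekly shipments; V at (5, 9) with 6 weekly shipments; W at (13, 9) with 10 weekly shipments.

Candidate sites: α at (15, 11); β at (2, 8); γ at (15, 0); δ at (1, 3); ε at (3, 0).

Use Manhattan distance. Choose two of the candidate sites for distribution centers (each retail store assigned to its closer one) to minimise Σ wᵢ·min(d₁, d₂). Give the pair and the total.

{α, ε}, total 278

Evaluate every pair (each demand assigned to the nearer of the two):
  {α, ε}: total = 278
  {α, β}: total = 310
  {α, δ}: total = 326
  {β, ε}: total = 348
  {β, γ}: total = 388
  {γ, ε}: total = 405
  {β, δ}: total = 418
  {γ, δ}: total = 424
  {α, γ}: total = 428
  {δ, ε}: total = 522
Best pair: {α, ε} with total 278.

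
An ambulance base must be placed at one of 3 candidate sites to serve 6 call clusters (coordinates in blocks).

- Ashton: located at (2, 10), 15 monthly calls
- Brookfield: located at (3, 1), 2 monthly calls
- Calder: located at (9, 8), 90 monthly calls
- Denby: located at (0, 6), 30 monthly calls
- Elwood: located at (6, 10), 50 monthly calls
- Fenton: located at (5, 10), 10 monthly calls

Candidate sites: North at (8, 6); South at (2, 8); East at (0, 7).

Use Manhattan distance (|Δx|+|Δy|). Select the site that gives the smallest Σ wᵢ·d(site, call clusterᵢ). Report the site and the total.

North, total 1050 blocks

Total weighted distance at each candidate:
  North (8, 6): total = 1050
  South (2, 8): total = 1146
  East (0, 7): total = 1553
Minimum is at North with total 1050 blocks.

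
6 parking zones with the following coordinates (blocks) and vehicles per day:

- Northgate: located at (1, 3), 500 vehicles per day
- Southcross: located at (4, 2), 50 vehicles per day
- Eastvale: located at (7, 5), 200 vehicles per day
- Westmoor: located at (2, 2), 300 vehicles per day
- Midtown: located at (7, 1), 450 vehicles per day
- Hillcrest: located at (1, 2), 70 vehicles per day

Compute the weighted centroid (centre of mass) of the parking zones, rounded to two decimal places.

The minimiser of Σwᵢ‖p−pᵢ‖² is the weighted centroid p* = (Σwᵢpᵢ)/(Σwᵢ).
Σwᵢ = 1570.
Σwᵢxᵢ = 500·1 + 50·4 + 200·7 + 300·2 + 450·7 + 70·1 = 5920.
Σwᵢyᵢ = 500·3 + 50·2 + 200·5 + 300·2 + 450·1 + 70·2 = 3790.
x* = 5920/1570 = 3.77, y* = 3790/1570 = 2.41.

(3.77, 2.41)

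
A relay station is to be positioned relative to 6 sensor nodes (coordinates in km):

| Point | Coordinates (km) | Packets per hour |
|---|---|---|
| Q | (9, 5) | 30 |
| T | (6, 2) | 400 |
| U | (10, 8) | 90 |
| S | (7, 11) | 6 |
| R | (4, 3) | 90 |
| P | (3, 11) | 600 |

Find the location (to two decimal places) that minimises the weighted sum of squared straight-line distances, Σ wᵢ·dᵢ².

(4.75, 7.08)

The minimiser of Σwᵢ‖p−pᵢ‖² is the weighted centroid p* = (Σwᵢpᵢ)/(Σwᵢ).
Σwᵢ = 1216.
Σwᵢxᵢ = 30·9 + 400·6 + 90·10 + 6·7 + 90·4 + 600·3 = 5772.
Σwᵢyᵢ = 30·5 + 400·2 + 90·8 + 6·11 + 90·3 + 600·11 = 8606.
x* = 5772/1216 = 4.75, y* = 8606/1216 = 7.08.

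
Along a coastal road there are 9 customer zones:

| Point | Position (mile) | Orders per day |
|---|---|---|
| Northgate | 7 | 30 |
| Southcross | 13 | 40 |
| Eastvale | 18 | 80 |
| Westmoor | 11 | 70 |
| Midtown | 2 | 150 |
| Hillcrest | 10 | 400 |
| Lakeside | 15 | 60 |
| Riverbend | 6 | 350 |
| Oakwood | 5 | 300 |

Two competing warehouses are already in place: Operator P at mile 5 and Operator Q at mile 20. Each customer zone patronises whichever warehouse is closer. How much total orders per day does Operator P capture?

1300

The indifferent point is the midpoint (5+20)/2 = 12.5; customer zones left of it (closer to Operator P at 5) go to Operator P, those right go to Operator Q.
  Midtown at 2 (w=150) → Operator P
  Oakwood at 5 (w=300) → Operator P
  Riverbend at 6 (w=350) → Operator P
  Northgate at 7 (w=30) → Operator P
  Hillcrest at 10 (w=400) → Operator P
  Westmoor at 11 (w=70) → Operator P
  Southcross at 13 (w=40) → Operator Q
  Lakeside at 15 (w=60) → Operator Q
  Eastvale at 18 (w=80) → Operator Q
Operator P captures 1300; Operator Q captures 180.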